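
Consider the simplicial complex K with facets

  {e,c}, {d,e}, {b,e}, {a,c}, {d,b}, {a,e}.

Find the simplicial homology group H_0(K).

Fix the vertex order a < b < c < d < e and write every simplex with vertices in increasing order. Then dim K = 1 and the simplices of K are:

  0-simplices (5): a, b, c, d, e
  1-simplices (6): ac, ae, bd, be, ce, de

so the chain groups are C_0 ≅ Z^5, C_1 ≅ Z^6.

Boundary ∂_1: C_1 → C_0 sends each edge [p,q] (with p < q) to q − p.
This gives a 5×6 integer matrix of rank 4; reducing to Smith normal form yields diagonal entries (1,1,1,1).

Computing H_k = (kernel of ∂_k) / (image of ∂_{k+1}):

  H_0: rank C_0 − rank ∂_1 = 5 − 4 = 1, and the invariant factors of ∂_1 are all 1, so H_0 = Z.

H_0 = Z.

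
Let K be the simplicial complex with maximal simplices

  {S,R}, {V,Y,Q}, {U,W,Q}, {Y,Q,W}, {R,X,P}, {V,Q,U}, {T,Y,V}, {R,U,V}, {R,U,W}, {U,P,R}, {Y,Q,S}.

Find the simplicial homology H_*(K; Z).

H_0 ≅ Z,  H_1 ≅ Z,  H_2 = 0.

We work with the vertex ordering P < Q < R < S < T < U < V < W < X < Y. The simplices of K, each written with vertices in increasing order, are:

  0-simplices (10): P, Q, R, S, T, U, V, W, X, Y
  1-simplices (20): PR, PU, PX, QS, QU, QV, QW, QY, RS, RU, RV, RW, RX, SY, TV, TY, UV, UW, VY, WY
  2-simplices (10): PRU, PRX, QSY, QUV, QUW, QVY, QWY, RUV, RUW, TVY

so the chain groups are C_0 ≅ Z^10, C_1 ≅ Z^20, C_2 ≅ Z^10.

∂_1: C_1 → C_0 maps an edge to its endpoints' difference, ∂[p,q] = q − p. For instance
  ∂QS = S − Q.
The 10×20 boundary matrix has rank 9 and Smith normal form diag(1,1,1,1,1,1,1,1,1).

Boundary ∂_2: C_2 → C_1 maps a triangle to the signed sum of its edges. For instance
  ∂QSY = SY − QY + QS,
  ∂PRU = RU − PU + PR.
This gives a 20×10 integer matrix of rank 10; reducing to Smith normal form yields diagonal entries (1,1,1,1,1,1,1,1,1,1).

Now H_k = ker ∂_k / im ∂_{k+1}, so:

  H_0: rank C_0 − rank ∂_1 = 10 − 9 = 1, and the invariant factors of ∂_1 are all 1, so H_0 = Z.
  H_1: rank ker ∂_1 − rank ∂_2 = (20 − 9) − 10 = 1, and the invariant factors of ∂_2 are all 1, so H_1 = Z.
  H_2: rank ker ∂_2 − rank ∂_3 = (10 − 10) − 0 = 0, and there is no ∂_3, so H_2 = 0.

As a check, the Euler characteristic is 10 − 20 + 10 = 0, which agrees with 1 − 1 + 0 = 0.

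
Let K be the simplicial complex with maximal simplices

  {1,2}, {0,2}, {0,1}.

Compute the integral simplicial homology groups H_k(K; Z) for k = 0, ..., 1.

Order the vertices as 0 < 1 < 2. Listing each simplex with vertices in this order, K has dimension 1 with simplices:

  0-simplices (3): [0], [1], [2]
  1-simplices (3): [0,1], [0,2], [1,2]

so the chain groups are C_0 ≅ Z^3, C_1 ≅ Z^3.

Boundary ∂_1: C_1 → C_0 is given by ∂[p,q] = [q] − [p]. For instance
  ∂[1,2] = [2] − [1].
This gives a 3×3 integer matrix of rank 2; reducing to Smith normal form yields diagonal entries (1,1).

Computing H_k = (kernel of ∂_k) / (image of ∂_{k+1}):

  H_0: rank C_0 − rank ∂_1 = 3 − 2 = 1, and the invariant factors of ∂_1 are all 1, so H_0 ≅ Z.
  H_1: rank ker ∂_1 − rank ∂_2 = (3 − 2) − 0 = 1, and there is no ∂_2, so H_1 ≅ Z.

H_0 ≅ Z,  H_1 ≅ Z.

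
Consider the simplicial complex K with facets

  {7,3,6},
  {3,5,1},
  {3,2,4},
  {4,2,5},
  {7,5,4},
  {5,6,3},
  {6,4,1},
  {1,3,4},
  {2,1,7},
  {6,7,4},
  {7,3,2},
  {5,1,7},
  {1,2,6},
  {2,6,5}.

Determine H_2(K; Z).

H_2 = Z.

Fix the vertex order 1 < 2 < 3 < 4 < 5 < 6 < 7 and write every simplex with vertices in increasing order. Then dim K = 2 and the simplices of K are:

  0-simplices (7): [1], [2], [3], [4], [5], [6], [7]
  1-simplices (21): [1,2], [1,3], [1,4], [1,5], [1,6], [1,7], [2,3], [2,4], [2,5], [2,6], [2,7], [3,4], [3,5], [3,6], [3,7], [4,5], [4,6], [4,7], [5,6], [5,7], [6,7]
  2-simplices (14): [1,2,6], [1,2,7], [1,3,4], [1,3,5], [1,4,6], [1,5,7], [2,3,4], [2,3,7], [2,4,5], [2,5,6], [3,5,6], [3,6,7], [4,5,7], [4,6,7]

so the chain groups are C_0 ≅ Z^7, C_1 ≅ Z^21, C_2 ≅ Z^14.

Boundary ∂_1: C_1 → C_0 is given by ∂[p,q] = [q] − [p].
The 7×21 boundary matrix has rank 6 and Smith normal form diag(1,1,1,1,1,1).

∂_2: C_2 → C_1 sends each 2-simplex [p,q,r] to [q,r] − [p,r] + [p,q]. For instance
  ∂[4,6,7] = [6,7] − [4,7] + [4,6],
  ∂[2,3,7] = [3,7] − [2,7] + [2,3].
This gives a 21×14 integer matrix of rank 13; reducing to Smith normal form yields diagonal entries (1,1,1,1,1,1,1,1,1,1,1,1,1).

Reading off H_k = ker ∂_k / im ∂_{k+1}:

  H_2: rank ker ∂_2 − rank ∂_3 = (14 − 13) − 0 = 1, and there is no ∂_3, so H_2 = Z.

(K is a triangulation of the torus T^2.)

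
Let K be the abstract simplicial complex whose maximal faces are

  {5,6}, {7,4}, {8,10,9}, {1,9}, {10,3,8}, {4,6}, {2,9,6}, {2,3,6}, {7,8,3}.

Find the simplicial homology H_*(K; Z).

We work with the vertex ordering 1 < 2 < 3 < 4 < 5 < 6 < 7 < 8 < 9 < 10. The simplices of K, each written with vertices in increasing order, are:

  0-simplices (10): [1], [2], [3], [4], [5], [6], [7], [8], [9], [10]
  1-simplices (16): [1,9], [2,3], [2,6], [2,9], [3,6], [3,7], [3,8], [3,10], [4,6], [4,7], [5,6], [6,9], [7,8], [8,9], [8,10], [9,10]
  2-simplices (5): [2,3,6], [2,6,9], [3,7,8], [3,8,10], [8,9,10]

giving chain groups C_0 ≅ Z^10, C_1 ≅ Z^16, C_2 ≅ Z^5.

The boundary map ∂_1: C_1 → C_0 maps an edge to its endpoints' difference, ∂[p,q] = q − p. For instance
  ∂[4,6] = [6] − [4].
This gives a 10×16 integer matrix of rank 9; reducing to Smith normal form yields diagonal entries (1,1,1,1,1,1,1,1,1).

Boundary ∂_2: C_2 → C_1 sends each 2-simplex [p,q,r] to [q,r] − [p,r] + [p,q]. For instance
  ∂[3,8,10] = [8,10] − [3,10] + [3,8],
  ∂[2,6,9] = [6,9] − [2,9] + [2,6].
The 16×5 boundary matrix has rank 5 and Smith normal form diag(1,1,1,1,1).

Reading off H_k = ker ∂_k / im ∂_{k+1}:

  H_0: rank C_0 − rank ∂_1 = 10 − 9 = 1, and the invariant factors of ∂_1 are all 1, so H_0 ≅ Z.
  H_1: rank ker ∂_1 − rank ∂_2 = (16 − 9) − 5 = 2, and the invariant factors of ∂_2 are all 1, so H_1 ≅ Z^2.
  H_2: rank ker ∂_2 − rank ∂_3 = (5 − 5) − 0 = 0, and there is no ∂_3, so H_2 ≅ 0.

H_0 = Z,  H_1 = Z^2,  H_2 = 0.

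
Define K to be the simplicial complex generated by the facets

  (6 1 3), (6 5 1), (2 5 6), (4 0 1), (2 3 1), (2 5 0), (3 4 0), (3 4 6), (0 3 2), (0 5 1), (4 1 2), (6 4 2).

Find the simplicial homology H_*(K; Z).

Order the vertices as 0 < 1 < 2 < 3 < 4 < 5 < 6. Listing each simplex with vertices in this order, K has dimension 2 with simplices:

  0-simplices (7): [0], [1], [2], [3], [4], [5], [6]
  1-simplices (18): [0,1], [0,2], [0,3], [0,4], [0,5], [1,2], [1,3], [1,4], [1,5], [1,6], [2,3], [2,4], [2,5], [2,6], [3,4], [3,6], [4,6], [5,6]
  2-simplices (12): [0,1,4], [0,1,5], [0,2,3], [0,2,5], [0,3,4], [1,2,3], [1,2,4], [1,3,6], [1,5,6], [2,4,6], [2,5,6], [3,4,6]

so the chain groups are C_0 ≅ Z^7, C_1 ≅ Z^18, C_2 ≅ Z^12.

The boundary map ∂_1: C_1 → C_0 maps an edge to its endpoints' difference, ∂[p,q] = q − p. For instance
  ∂[0,5] = [5] − [0].
As a 7×18 matrix over Z this has rank 6, with invariant factors (1,1,1,1,1,1).

Boundary ∂_2: C_2 → C_1 maps a triangle to the signed sum of its edges. For instance
  ∂[0,3,4] = [3,4] − [0,4] + [0,3],
  ∂[0,2,5] = [2,5] − [0,5] + [0,2].
The resulting 18×12 matrix has rank 12, and its Smith normal form has invariant factors (1,1,1,1,1,1,1,1,1,1,1,2).

Now H_k = ker ∂_k / im ∂_{k+1}, so:

  H_0: rank C_0 − rank ∂_1 = 7 − 6 = 1, and the invariant factors of ∂_1 are all 1, so H_0 = Z.
  H_1: rank ker ∂_1 − rank ∂_2 = (18 − 6) − 12 = 0, and ∂_2 has invariant factor 2 > 1, so H_1 = Z_2.
  H_2: rank ker ∂_2 − rank ∂_3 = (12 − 12) − 0 = 0, and there is no ∂_3, so H_2 = 0.

H_0 = Z,  H_1 = Z_2,  H_2 = 0.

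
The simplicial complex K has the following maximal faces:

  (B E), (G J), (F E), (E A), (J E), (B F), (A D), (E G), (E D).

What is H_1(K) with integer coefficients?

K has 7 vertices, 9 edges.
rank ∂_1 = 6, rank ∂_2 = 0 ⇒ b_1 = 9 − 6 − 0 = 3. So H_1 = Z^3.

H_1 = Z^3.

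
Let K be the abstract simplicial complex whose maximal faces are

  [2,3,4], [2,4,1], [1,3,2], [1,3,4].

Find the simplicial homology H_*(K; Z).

H_0 = Z,  H_1 = 0,  H_2 = Z.

K has 4 vertices, 6 edges, 4 triangles.
rank ∂_0 = 0, rank ∂_1 = 3 ⇒ b_0 = 4 − 0 − 3 = 1; all invariant factors of ∂_1 are 1 so no torsion. So H_0 = Z.
rank ∂_1 = 3, rank ∂_2 = 3 ⇒ b_1 = 6 − 3 − 3 = 0; all invariant factors of ∂_2 are 1 so no torsion. So H_1 = 0.
rank ∂_2 = 3, rank ∂_3 = 0 ⇒ b_2 = 4 − 3 − 0 = 1. So H_2 = Z.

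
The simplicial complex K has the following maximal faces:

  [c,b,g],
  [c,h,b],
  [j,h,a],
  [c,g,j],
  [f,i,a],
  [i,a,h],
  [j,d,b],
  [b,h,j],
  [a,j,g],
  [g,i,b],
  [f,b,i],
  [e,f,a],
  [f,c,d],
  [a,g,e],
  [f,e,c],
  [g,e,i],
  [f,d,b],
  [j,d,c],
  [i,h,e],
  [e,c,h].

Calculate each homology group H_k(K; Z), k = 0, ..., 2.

Order the vertices as a < b < c < d < e < f < g < h < i < j. Listing each simplex with vertices in this order, K has dimension 2 with simplices:

  0-simplices (10): a, b, c, d, e, f, g, h, i, j
  1-simplices (30): ae, af, ag, ah, ai, aj, bc, bd, bf, bg, bh, bi, bj, cd, ce, cf, cg, ch, cj, df, dj, ef, eg, eh, ei, fi, gi, gj, hi, hj
  2-simplices (20): aef, aeg, afi, agj, ahi, ahj, bcg, bch, bdf, bdj, bfi, bgi, bhj, cdf, cdj, cef, ceh, cgj, egi, ehi

Hence C_0 ≅ Z^10, C_1 ≅ Z^30, C_2 ≅ Z^20.

The boundary map ∂_1: C_1 → C_0 sends each edge [p,q] (with p < q) to q − p.
The resulting 10×30 matrix has rank 9, and its Smith normal form has invariant factors (1,1,1,1,1,1,1,1,1).

∂_2: C_2 → C_1 maps a triangle to the signed sum of its edges. For instance
  ∂afi = fi − ai + af,
  ∂bdf = df − bf + bd.
The 30×20 boundary matrix has rank 20 and Smith normal form diag(1,1,1,1,1,1,1,1,1,1,1,1,1,1,1,1,1,1,1,2).

Computing H_k = (kernel of ∂_k) / (image of ∂_{k+1}):

  H_0: rank C_0 − rank ∂_1 = 10 − 9 = 1, and the invariant factors of ∂_1 are all 1, so H_0 ≅ Z.
  H_1: rank ker ∂_1 − rank ∂_2 = (30 − 9) − 20 = 1, and ∂_2 has invariant factor 2 > 1, so H_1 ≅ Z ⊕ Z/2.
  H_2: rank ker ∂_2 − rank ∂_3 = (20 − 20) − 0 = 0, and there is no ∂_3, so H_2 ≅ 0.

(K is a triangulation of the Klein bottle.)

H_0 = Z,  H_1 = Z ⊕ Z/2,  H_2 = 0.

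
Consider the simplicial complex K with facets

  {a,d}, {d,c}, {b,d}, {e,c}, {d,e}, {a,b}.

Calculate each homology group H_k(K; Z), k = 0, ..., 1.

Fix the vertex order a < b < c < d < e and write every simplex with vertices in increasing order. Then dim K = 1 and the simplices of K are:

  0-simplices (5): a, b, c, d, e
  1-simplices (6): ab, ad, bd, cd, ce, de

giving chain groups C_0 ≅ Z^5, C_1 ≅ Z^6.

Boundary ∂_1: C_1 → C_0 is given by ∂[p,q] = [q] − [p].
The resulting 5×6 matrix has rank 4, and its Smith normal form has invariant factors (1,1,1,1).

From H_k ≅ ker(∂_k) / im(∂_{k+1}) we obtain:

  H_0: rank C_0 − rank ∂_1 = 5 − 4 = 1, and the invariant factors of ∂_1 are all 1, so H_0 = Z.
  H_1: rank ker ∂_1 − rank ∂_2 = (6 − 4) − 0 = 2, and there is no ∂_2, so H_1 = Z^2.

H_0 = Z,  H_1 = Z^2.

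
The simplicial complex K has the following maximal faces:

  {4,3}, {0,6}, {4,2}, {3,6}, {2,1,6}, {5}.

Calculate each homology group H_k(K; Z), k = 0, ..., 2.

We work with the vertex ordering 0 < 1 < 2 < 3 < 4 < 5 < 6. The simplices of K, each written with vertices in increasing order, are:

  0-simplices (7): [0], [1], [2], [3], [4], [5], [6]
  1-simplices (7): [0,6], [1,2], [1,6], [2,4], [2,6], [3,4], [3,6]
  2-simplices (1): [1,2,6]

so the chain groups are C_0 ≅ Z^7, C_1 ≅ Z^7, C_2 ≅ Z^1.

∂_1: C_1 → C_0 sends each edge [p,q] (with p < q) to q − p. For instance
  ∂[3,6] = [6] − [3].
This gives a 7×7 integer matrix of rank 5; reducing to Smith normal form yields diagonal entries (1,1,1,1,1).

The boundary map ∂_2: C_2 → C_1 acts by ∂[p,q,r] = [q,r] − [p,r] + [p,q]. For instance
  ∂[1,2,6] = [2,6] − [1,6] + [1,2].
The resulting 7×1 matrix has rank 1, and its Smith normal form has invariant factors (1).

Computing H_k = (kernel of ∂_k) / (image of ∂_{k+1}):

  H_0: rank C_0 − rank ∂_1 = 7 − 5 = 2, and the invariant factors of ∂_1 are all 1, so H_0 = Z^2.
  H_1: rank ker ∂_1 − rank ∂_2 = (7 − 5) − 1 = 1, and the invariant factors of ∂_2 are all 1, so H_1 = Z.
  H_2: rank ker ∂_2 − rank ∂_3 = (1 − 1) − 0 = 0, and there is no ∂_3, so H_2 = 0.

H_0 = Z^2,  H_1 = Z,  H_2 = 0.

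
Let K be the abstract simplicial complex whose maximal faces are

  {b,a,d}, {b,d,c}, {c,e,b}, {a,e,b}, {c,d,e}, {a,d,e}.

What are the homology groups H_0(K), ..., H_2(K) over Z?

Fix the vertex order a < b < c < d < e and write every simplex with vertices in increasing order. Then dim K = 2 and the simplices of K are:

  0-simplices (5): a, b, c, d, e
  1-simplices (9): ab, ad, ae, bc, bd, be, cd, ce, de
  2-simplices (6): abd, abe, ade, bcd, bce, cde

giving chain groups C_0 ≅ Z^5, C_1 ≅ Z^9, C_2 ≅ Z^6.

∂_1: C_1 → C_0 sends each edge [p,q] (with p < q) to q − p. For instance
  ∂bd = d − b.
The resulting 5×9 matrix has rank 4, and its Smith normal form has invariant factors (1,1,1,1).

The boundary map ∂_2: C_2 → C_1 maps a triangle to the signed sum of its edges. For instance
  ∂ade = de − ae + ad,
  ∂abd = bd − ad + ab.
As a 9×6 matrix over Z this has rank 5, with invariant factors (1,1,1,1,1).

Now H_k = ker ∂_k / im ∂_{k+1}, so:

  H_0: rank C_0 − rank ∂_1 = 5 − 4 = 1, and the invariant factors of ∂_1 are all 1, so H_0 = Z.
  H_1: rank ker ∂_1 − rank ∂_2 = (9 − 4) − 5 = 0, and the invariant factors of ∂_2 are all 1, so H_1 = 0.
  H_2: rank ker ∂_2 − rank ∂_3 = (6 − 5) − 0 = 1, and there is no ∂_3, so H_2 = Z.

H_0 ≅ Z,  H_1 = 0,  H_2 ≅ Z.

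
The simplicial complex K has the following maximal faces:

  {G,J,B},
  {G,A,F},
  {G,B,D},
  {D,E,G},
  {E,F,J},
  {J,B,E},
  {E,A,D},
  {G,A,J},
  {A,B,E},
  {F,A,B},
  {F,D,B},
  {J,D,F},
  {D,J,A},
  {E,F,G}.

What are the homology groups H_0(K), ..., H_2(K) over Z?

K has 7 vertices, 21 edges, 14 triangles.
rank ∂_0 = 0, rank ∂_1 = 6 ⇒ b_0 = 7 − 0 − 6 = 1; all invariant factors of ∂_1 are 1 so no torsion. So H_0 = Z.
rank ∂_1 = 6, rank ∂_2 = 13 ⇒ b_1 = 21 − 6 − 13 = 2; all invariant factors of ∂_2 are 1 so no torsion. So H_1 = Z^2.
rank ∂_2 = 13, rank ∂_3 = 0 ⇒ b_2 = 14 − 13 − 0 = 1. So H_2 = Z.

H_0 ≅ Z,  H_1 ≅ Z^2,  H_2 ≅ Z.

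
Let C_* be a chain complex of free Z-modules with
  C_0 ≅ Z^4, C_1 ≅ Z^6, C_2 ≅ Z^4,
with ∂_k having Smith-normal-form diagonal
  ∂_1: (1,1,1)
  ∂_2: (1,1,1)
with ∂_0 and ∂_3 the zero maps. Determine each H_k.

H_0: b_0 = 4 − 0 − 3 = 1; torsion from ∂_1 factors > 1: none. So H_0 = Z.
H_1: b_1 = 6 − 3 − 3 = 0; torsion from ∂_2 factors > 1: none. So H_1 = 0.
H_2: b_2 = 4 − 3 − 0 = 1; torsion from ∂_3 factors > 1: none. So H_2 = Z.

H_0 = Z,  H_1 = 0,  H_2 = Z.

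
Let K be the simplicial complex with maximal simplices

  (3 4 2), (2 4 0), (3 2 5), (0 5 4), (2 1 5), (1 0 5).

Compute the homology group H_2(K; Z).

We work with the vertex ordering 0 < 1 < 2 < 3 < 4 < 5. The simplices of K, each written with vertices in increasing order, are:

  0-simplices (6): [0], [1], [2], [3], [4], [5]
  1-simplices (12): [0,1], [0,2], [0,4], [0,5], [1,2], [1,5], [2,3], [2,4], [2,5], [3,4], [3,5], [4,5]
  2-simplices (6): [0,1,5], [0,2,4], [0,4,5], [1,2,5], [2,3,4], [2,3,5]

giving chain groups C_0 ≅ Z^6, C_1 ≅ Z^12, C_2 ≅ Z^6.

Boundary ∂_1: C_1 → C_0 is given by ∂[p,q] = [q] − [p]. For instance
  ∂[0,2] = [2] − [0].
The 6×12 boundary matrix has rank 5 and Smith normal form diag(1,1,1,1,1).

The boundary map ∂_2: C_2 → C_1 acts by ∂[p,q,r] = [q,r] − [p,r] + [p,q]. For instance
  ∂[2,3,4] = [3,4] − [2,4] + [2,3],
  ∂[0,4,5] = [4,5] − [0,5] + [0,4].
The 12×6 boundary matrix has rank 6 and Smith normal form diag(1,1,1,1,1,1).

Computing H_k = (kernel of ∂_k) / (image of ∂_{k+1}):

  H_2: rank ker ∂_2 − rank ∂_3 = (6 − 6) − 0 = 0, and there is no ∂_3, so H_2 ≅ 0.

(K is a triangulation of the cylinder S^1 x I.)

H_2 ≅ 0.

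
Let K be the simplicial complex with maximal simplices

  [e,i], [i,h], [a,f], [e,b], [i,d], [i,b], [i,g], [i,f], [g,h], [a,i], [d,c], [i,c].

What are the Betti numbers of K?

Take the total order a < b < c < d < e < f < g < h < i on the vertex set. Then K (dimension 1) consists of the simplices:

  0-simplices (9): a, b, c, d, e, f, g, h, i
  1-simplices (12): af, ai, be, bi, cd, ci, di, ei, fi, gh, gi, hi

so the chain groups are C_0 ≅ Z^9, C_1 ≅ Z^12.

Boundary ∂_1: C_1 → C_0 maps an edge to its endpoints' difference, ∂[p,q] = q − p.
The 9×12 boundary matrix has rank 8 and Smith normal form diag(1,1,1,1,1,1,1,1).

Now H_k = ker ∂_k / im ∂_{k+1}, so:

  H_0: rank C_0 − rank ∂_1 = 9 − 8 = 1, and the invariant factors of ∂_1 are all 1, so H_0 = Z.
  H_1: rank ker ∂_1 − rank ∂_2 = (12 − 8) − 0 = 4, and there is no ∂_2, so H_1 = Z^4.

Hence the Betti numbers are b_0 = 1, b_1 = 4.

b_0 = 1, b_1 = 4.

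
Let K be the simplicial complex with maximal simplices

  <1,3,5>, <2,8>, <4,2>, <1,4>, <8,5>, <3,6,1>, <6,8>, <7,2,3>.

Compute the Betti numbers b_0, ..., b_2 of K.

b_0 = 1, b_1 = 3, b_2 = 0.

K has 8 vertices, 13 edges, 3 triangles.
rank ∂_0 = 0, rank ∂_1 = 7 ⇒ b_0 = 8 − 0 − 7 = 1; all invariant factors of ∂_1 are 1 so no torsion. So H_0 ≅ Z.
rank ∂_1 = 7, rank ∂_2 = 3 ⇒ b_1 = 13 − 7 − 3 = 3; all invariant factors of ∂_2 are 1 so no torsion. So H_1 ≅ Z^3.
rank ∂_2 = 3, rank ∂_3 = 0 ⇒ b_2 = 3 − 3 − 0 = 0. So H_2 ≅ 0.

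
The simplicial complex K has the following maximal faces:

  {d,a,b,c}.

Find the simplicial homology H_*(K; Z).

We work with the vertex ordering a < b < c < d. The simplices of K, each written with vertices in increasing order, are:

  0-simplices (4): a, b, c, d
  1-simplices (6): ab, ac, ad, bc, bd, cd
  2-simplices (4): abc, abd, acd, bcd
  3-simplices (1): abcd

Hence C_0 ≅ Z^4, C_1 ≅ Z^6, C_2 ≅ Z^4, C_3 ≅ Z^1.

Boundary ∂_1: C_1 → C_0 sends each edge [p,q] (with p < q) to q − p.
This gives a 4×6 integer matrix of rank 3; reducing to Smith normal form yields diagonal entries (1,1,1).

∂_2: C_2 → C_1 sends each 2-simplex [p,q,r] to [q,r] − [p,r] + [p,q]. For instance
  ∂abd = bd − ad + ab,
  ∂bcd = cd − bd + bc.
This gives a 6×4 integer matrix of rank 3; reducing to Smith normal form yields diagonal entries (1,1,1).

∂_3: C_3 → C_2 sends each 3-simplex σ to the alternating sum Σ_i (−1)^i (σ with its i-th vertex removed). For instance
  ∂abcd = bcd − acd + abd − abc.
As a 4×1 matrix over Z this has rank 1, with invariant factors (1).

Computing H_k = (kernel of ∂_k) / (image of ∂_{k+1}):

  H_0: rank C_0 − rank ∂_1 = 4 − 3 = 1, and the invariant factors of ∂_1 are all 1, so H_0 ≅ Z.
  H_1: rank ker ∂_1 − rank ∂_2 = (6 − 3) − 3 = 0, and the invariant factors of ∂_2 are all 1, so H_1 ≅ 0.
  H_2: rank ker ∂_2 − rank ∂_3 = (4 − 3) − 1 = 0, and the invariant factors of ∂_3 are all 1, so H_2 ≅ 0.
  H_3: rank ker ∂_3 − rank ∂_4 = (1 − 1) − 0 = 0, and there is no ∂_4, so H_3 ≅ 0.

H_0 = Z,  H_1 = 0,  H_2 = 0,  H_3 = 0.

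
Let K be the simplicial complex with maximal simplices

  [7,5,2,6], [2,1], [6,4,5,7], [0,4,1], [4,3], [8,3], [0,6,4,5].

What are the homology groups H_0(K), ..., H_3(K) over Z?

Take the total order 0 < 1 < 2 < 3 < 4 < 5 < 6 < 7 < 8 on the vertex set. Then K (dimension 3) consists of the simplices:

  0-simplices (9): [0], [1], [2], [3], [4], [5], [6], [7], [8]
  1-simplices (17): [0,1], [0,4], [0,5], [0,6], [1,2], [1,4], [2,5], [2,6], [2,7], [3,4], [3,8], [4,5], [4,6], [4,7], [5,6], [5,7], [6,7]
  2-simplices (11): [0,1,4], [0,4,5], [0,4,6], [0,5,6], [2,5,6], [2,5,7], [2,6,7], [4,5,6], [4,5,7], [4,6,7], [5,6,7]
  3-simplices (3): [0,4,5,6], [2,5,6,7], [4,5,6,7]

giving chain groups C_0 ≅ Z^9, C_1 ≅ Z^17, C_2 ≅ Z^11, C_3 ≅ Z^3.

∂_1: C_1 → C_0 maps an edge to its endpoints' difference, ∂[p,q] = q − p. For instance
  ∂[1,2] = [2] − [1].
The 9×17 boundary matrix has rank 8 and Smith normal form diag(1,1,1,1,1,1,1,1).

Boundary ∂_2: C_2 → C_1 sends each 2-simplex [p,q,r] to [q,r] − [p,r] + [p,q]. For instance
  ∂[0,4,6] = [4,6] − [0,6] + [0,4],
  ∂[0,1,4] = [1,4] − [0,4] + [0,1].
The resulting 17×11 matrix has rank 8, and its Smith normal form has invariant factors (1,1,1,1,1,1,1,1).

The boundary map ∂_3: C_3 → C_2 sends each 3-simplex σ to the alternating sum Σ_i (−1)^i (σ with its i-th vertex removed). For instance
  ∂[4,5,6,7] = [5,6,7] − [4,6,7] + [4,5,7] − [4,5,6],
  ∂[2,5,6,7] = [5,6,7] − [2,6,7] + [2,5,7] − [2,5,6].
This gives a 11×3 integer matrix of rank 3; reducing to Smith normal form yields diagonal entries (1,1,1).

Computing H_k = (kernel of ∂_k) / (image of ∂_{k+1}):

  H_0: rank C_0 − rank ∂_1 = 9 − 8 = 1, and the invariant factors of ∂_1 are all 1, so H_0 = Z.
  H_1: rank ker ∂_1 − rank ∂_2 = (17 − 8) − 8 = 1, and the invariant factors of ∂_2 are all 1, so H_1 = Z.
  H_2: rank ker ∂_2 − rank ∂_3 = (11 − 8) − 3 = 0, and the invariant factors of ∂_3 are all 1, so H_2 = 0.
  H_3: rank ker ∂_3 − rank ∂_4 = (3 − 3) − 0 = 0, and there is no ∂_4, so H_3 = 0.

H_0 ≅ Z,  H_1 ≅ Z,  H_2 = 0,  H_3 = 0.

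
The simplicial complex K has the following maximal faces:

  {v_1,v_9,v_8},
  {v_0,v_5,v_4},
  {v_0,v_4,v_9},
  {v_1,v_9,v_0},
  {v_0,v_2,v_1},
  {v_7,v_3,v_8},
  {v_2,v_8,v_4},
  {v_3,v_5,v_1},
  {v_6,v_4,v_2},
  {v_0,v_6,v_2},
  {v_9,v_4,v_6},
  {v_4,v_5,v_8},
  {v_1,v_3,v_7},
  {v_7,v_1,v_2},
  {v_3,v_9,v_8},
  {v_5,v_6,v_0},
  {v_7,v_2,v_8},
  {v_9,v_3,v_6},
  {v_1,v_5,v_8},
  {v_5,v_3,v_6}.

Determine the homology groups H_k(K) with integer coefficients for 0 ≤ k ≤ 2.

H_0 = Z,  H_1 = Z ⊕ Z_2,  H_2 = 0.

Take the total order v_0 < v_1 < v_2 < v_3 < v_4 < v_5 < v_6 < v_7 < v_8 < v_9 on the vertex set. Then K (dimension 2) consists of the simplices:

  0-simplices (10): [v_0], [v_1], [v_2], [v_3], [v_4], [v_5], [v_6], [v_7], [v_8], [v_9]
  1-simplices (30): (30 of them)
  2-simplices (20): (20 of them)

so the chain groups are C_0 ≅ Z^10, C_1 ≅ Z^30, C_2 ≅ Z^20.

Boundary ∂_1: C_1 → C_0 maps an edge to its endpoints' difference, ∂[p,q] = q − p.
The resulting 10×30 matrix has rank 9, and its Smith normal form has invariant factors (1,1,1,1,1,1,1,1,1).

∂_2: C_2 → C_1 acts by ∂[p,q,r] = [q,r] − [p,r] + [p,q]. For instance
  ∂[v_2,v_4,v_6] = [v_4,v_6] − [v_2,v_6] + [v_2,v_4],
  ∂[v_0,v_4,v_9] = [v_4,v_9] − [v_0,v_9] + [v_0,v_4].
The resulting 30×20 matrix has rank 20, and its Smith normal form has invariant factors (1,1,1,1,1,1,1,1,1,1,1,1,1,1,1,1,1,1,1,2).

From H_k ≅ ker(∂_k) / im(∂_{k+1}) we obtain:

  H_0: rank C_0 − rank ∂_1 = 10 − 9 = 1, and the invariant factors of ∂_1 are all 1, so H_0 = Z.
  H_1: rank ker ∂_1 − rank ∂_2 = (30 − 9) − 20 = 1, and ∂_2 has invariant factor 2 > 1, so H_1 = Z ⊕ Z_2.
  H_2: rank ker ∂_2 − rank ∂_3 = (20 − 20) − 0 = 0, and there is no ∂_3, so H_2 = 0.

(K is a triangulation of the Klein bottle.)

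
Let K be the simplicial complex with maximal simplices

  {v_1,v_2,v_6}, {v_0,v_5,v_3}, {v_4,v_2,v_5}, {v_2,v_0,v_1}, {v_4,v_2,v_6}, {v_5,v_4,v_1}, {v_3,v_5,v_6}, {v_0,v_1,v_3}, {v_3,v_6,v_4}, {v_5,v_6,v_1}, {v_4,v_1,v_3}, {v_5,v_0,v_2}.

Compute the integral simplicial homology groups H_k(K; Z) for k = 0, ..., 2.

H_0 ≅ Z,  H_1 ≅ Z/2,  H_2 = 0.

Order the vertices as v_0 < v_1 < v_2 < v_3 < v_4 < v_5 < v_6. Listing each simplex with vertices in this order, K has dimension 2 with simplices:

  0-simplices (7): [v_0], [v_1], [v_2], [v_3], [v_4], [v_5], [v_6]
  1-simplices (18): (18 of them)
  2-simplices (12): (12 of them)

Hence C_0 ≅ Z^7, C_1 ≅ Z^18, C_2 ≅ Z^12.

∂_1: C_1 → C_0 is given by ∂[p,q] = [q] − [p]. For instance
  ∂[v_0,v_5] = [v_5] − [v_0].
As a 7×18 matrix over Z this has rank 6, with invariant factors (1,1,1,1,1,1).

∂_2: C_2 → C_1 maps a triangle to the signed sum of its edges. For instance
  ∂[v_0,v_1,v_2] = [v_1,v_2] − [v_0,v_2] + [v_0,v_1],
  ∂[v_0,v_2,v_5] = [v_2,v_5] − [v_0,v_5] + [v_0,v_2].
As a 18×12 matrix over Z this has rank 12, with invariant factors (1,1,1,1,1,1,1,1,1,1,1,2).

Reading off H_k = ker ∂_k / im ∂_{k+1}:

  H_0: rank C_0 − rank ∂_1 = 7 − 6 = 1, and the invariant factors of ∂_1 are all 1, so H_0 = Z.
  H_1: rank ker ∂_1 − rank ∂_2 = (18 − 6) − 12 = 0, and ∂_2 has invariant factor 2 > 1, so H_1 = Z/2.
  H_2: rank ker ∂_2 − rank ∂_3 = (12 − 12) − 0 = 0, and there is no ∂_3, so H_2 = 0.

As a check, the Euler characteristic is 7 − 18 + 12 = 1, which agrees with 1 − 0 + 0 = 1.
(K is a triangulation of the real projective plane RP^2.)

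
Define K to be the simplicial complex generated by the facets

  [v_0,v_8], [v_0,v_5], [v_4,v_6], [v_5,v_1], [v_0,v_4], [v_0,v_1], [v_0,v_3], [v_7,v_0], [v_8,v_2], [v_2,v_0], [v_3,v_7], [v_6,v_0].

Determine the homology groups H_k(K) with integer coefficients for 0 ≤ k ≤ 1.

We work with the vertex ordering v_0 < v_1 < v_2 < v_3 < v_4 < v_5 < v_6 < v_7 < v_8. The simplices of K, each written with vertices in increasing order, are:

  0-simplices (9): [v_0], [v_1], [v_2], [v_3], [v_4], [v_5], [v_6], [v_7], [v_8]
  1-simplices (12): [v_0,v_1], [v_0,v_2], [v_0,v_3], [v_0,v_4], [v_0,v_5], [v_0,v_6], [v_0,v_7], [v_0,v_8], [v_1,v_5], [v_2,v_8], [v_3,v_7], [v_4,v_6]

giving chain groups C_0 ≅ Z^9, C_1 ≅ Z^12.

Boundary ∂_1: C_1 → C_0 maps an edge to its endpoints' difference, ∂[p,q] = q − p. For instance
  ∂[v_0,v_2] = [v_2] − [v_0].
The resulting 9×12 matrix has rank 8, and its Smith normal form has invariant factors (1,1,1,1,1,1,1,1).

Reading off H_k = ker ∂_k / im ∂_{k+1}:

  H_0: rank C_0 − rank ∂_1 = 9 − 8 = 1, and the invariant factors of ∂_1 are all 1, so H_0 = Z.
  H_1: rank ker ∂_1 − rank ∂_2 = (12 − 8) − 0 = 4, and there is no ∂_2, so H_1 = Z^4.

(K is a triangulation of a wedge of 4 circles.)

H_0 = Z,  H_1 = Z^4.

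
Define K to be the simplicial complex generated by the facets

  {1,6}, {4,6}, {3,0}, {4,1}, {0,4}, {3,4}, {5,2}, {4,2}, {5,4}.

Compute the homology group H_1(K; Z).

H_1 ≅ Z^3.

We work with the vertex ordering 0 < 1 < 2 < 3 < 4 < 5 < 6. The simplices of K, each written with vertices in increasing order, are:

  0-simplices (7): [0], [1], [2], [3], [4], [5], [6]
  1-simplices (9): [0,3], [0,4], [1,4], [1,6], [2,4], [2,5], [3,4], [4,5], [4,6]

giving chain groups C_0 ≅ Z^7, C_1 ≅ Z^9.

∂_1: C_1 → C_0 is given by ∂[p,q] = [q] − [p]. For instance
  ∂[1,4] = [4] − [1].
This gives a 7×9 integer matrix of rank 6; reducing to Smith normal form yields diagonal entries (1,1,1,1,1,1).

From H_k ≅ ker(∂_k) / im(∂_{k+1}) we obtain:

  H_1: rank ker ∂_1 − rank ∂_2 = (9 − 6) − 0 = 3, and there is no ∂_2, so H_1 ≅ Z^3.

(K is a triangulation of a wedge of 3 circles.)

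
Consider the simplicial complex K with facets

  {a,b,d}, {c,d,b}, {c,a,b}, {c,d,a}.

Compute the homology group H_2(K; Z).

K has 4 vertices, 6 edges, 4 triangles.
rank ∂_2 = 3, rank ∂_3 = 0 ⇒ b_2 = 4 − 3 − 0 = 1. So H_2 ≅ Z.

H_2 ≅ Z.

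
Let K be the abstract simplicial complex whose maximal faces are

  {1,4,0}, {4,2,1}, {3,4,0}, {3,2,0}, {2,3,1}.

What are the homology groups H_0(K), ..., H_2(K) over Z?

K has 5 vertices, 10 edges, 5 triangles.
rank ∂_0 = 0, rank ∂_1 = 4 ⇒ b_0 = 5 − 0 − 4 = 1; all invariant factors of ∂_1 are 1 so no torsion. So H_0 = Z.
rank ∂_1 = 4, rank ∂_2 = 5 ⇒ b_1 = 10 − 4 − 5 = 1; all invariant factors of ∂_2 are 1 so no torsion. So H_1 = Z.
rank ∂_2 = 5, rank ∂_3 = 0 ⇒ b_2 = 5 − 5 − 0 = 0. So H_2 = 0.

H_0 ≅ Z,  H_1 ≅ Z,  H_2 = 0.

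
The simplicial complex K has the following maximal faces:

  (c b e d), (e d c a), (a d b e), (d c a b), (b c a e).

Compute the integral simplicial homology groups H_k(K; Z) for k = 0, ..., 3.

H_0 ≅ Z,  H_1 = 0,  H_2 = 0,  H_3 ≅ Z.

Take the total order a < b < c < d < e on the vertex set. Then K (dimension 3) consists of the simplices:

  0-simplices (5): a, b, c, d, e
  1-simplices (10): ab, ac, ad, ae, bc, bd, be, cd, ce, de
  2-simplices (10): abc, abd, abe, acd, ace, ade, bcd, bce, bde, cde
  3-simplices (5): abcd, abce, abde, acde, bcde

so the chain groups are C_0 ≅ Z^5, C_1 ≅ Z^10, C_2 ≅ Z^10, C_3 ≅ Z^5.

The boundary map ∂_1: C_1 → C_0 sends each edge [p,q] (with p < q) to q − p. For instance
  ∂ad = d − a.
The resulting 5×10 matrix has rank 4, and its Smith normal form has invariant factors (1,1,1,1).

Boundary ∂_2: C_2 → C_1 acts by ∂[p,q,r] = [q,r] − [p,r] + [p,q]. For instance
  ∂ace = ce − ae + ac,
  ∂cde = de − ce + cd.
This gives a 10×10 integer matrix of rank 6; reducing to Smith normal form yields diagonal entries (1,1,1,1,1,1).

∂_3: C_3 → C_2 sends each 3-simplex σ to the alternating sum Σ_i (−1)^i (σ with its i-th vertex removed). For instance
  ∂bcde = cde − bde + bce − bcd,
  ∂acde = cde − ade + ace − acd.
As a 10×5 matrix over Z this has rank 4, with invariant factors (1,1,1,1).

From H_k ≅ ker(∂_k) / im(∂_{k+1}) we obtain:

  H_0: rank C_0 − rank ∂_1 = 5 − 4 = 1, and the invariant factors of ∂_1 are all 1, so H_0 ≅ Z.
  H_1: rank ker ∂_1 − rank ∂_2 = (10 − 4) − 6 = 0, and the invariant factors of ∂_2 are all 1, so H_1 ≅ 0.
  H_2: rank ker ∂_2 − rank ∂_3 = (10 − 6) − 4 = 0, and the invariant factors of ∂_3 are all 1, so H_2 ≅ 0.
  H_3: rank ker ∂_3 − rank ∂_4 = (5 − 4) − 0 = 1, and there is no ∂_4, so H_3 ≅ Z.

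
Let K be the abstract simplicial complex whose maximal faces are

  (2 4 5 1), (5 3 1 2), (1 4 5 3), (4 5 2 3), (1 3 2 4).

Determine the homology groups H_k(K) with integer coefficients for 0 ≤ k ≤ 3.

H_0 = Z,  H_1 = 0,  H_2 = 0,  H_3 = Z.

We work with the vertex ordering 1 < 2 < 3 < 4 < 5. The simplices of K, each written with vertices in increasing order, are:

  0-simplices (5): [1], [2], [3], [4], [5]
  1-simplices (10): [1,2], [1,3], [1,4], [1,5], [2,3], [2,4], [2,5], [3,4], [3,5], [4,5]
  2-simplices (10): [1,2,3], [1,2,4], [1,2,5], [1,3,4], [1,3,5], [1,4,5], [2,3,4], [2,3,5], [2,4,5], [3,4,5]
  3-simplices (5): [1,2,3,4], [1,2,3,5], [1,2,4,5], [1,3,4,5], [2,3,4,5]

Hence C_0 ≅ Z^5, C_1 ≅ Z^10, C_2 ≅ Z^10, C_3 ≅ Z^5.

∂_1: C_1 → C_0 sends each edge [p,q] (with p < q) to q − p. For instance
  ∂[2,3] = [3] − [2].
The 5×10 boundary matrix has rank 4 and Smith normal form diag(1,1,1,1).

Boundary ∂_2: C_2 → C_1 acts by ∂[p,q,r] = [q,r] − [p,r] + [p,q]. For instance
  ∂[1,3,5] = [3,5] − [1,5] + [1,3],
  ∂[1,3,4] = [3,4] − [1,4] + [1,3].
The resulting 10×10 matrix has rank 6, and its Smith normal form has invariant factors (1,1,1,1,1,1).

∂_3: C_3 → C_2 sends each 3-simplex σ to the alternating sum Σ_i (−1)^i (σ with its i-th vertex removed). For instance
  ∂[1,2,3,5] = [2,3,5] − [1,3,5] + [1,2,5] − [1,2,3],
  ∂[2,3,4,5] = [3,4,5] − [2,4,5] + [2,3,5] − [2,3,4].
This gives a 10×5 integer matrix of rank 4; reducing to Smith normal form yields diagonal entries (1,1,1,1).

From H_k ≅ ker(∂_k) / im(∂_{k+1}) we obtain:

  H_0: rank C_0 − rank ∂_1 = 5 − 4 = 1, and the invariant factors of ∂_1 are all 1, so H_0 ≅ Z.
  H_1: rank ker ∂_1 − rank ∂_2 = (10 − 4) − 6 = 0, and the invariant factors of ∂_2 are all 1, so H_1 ≅ 0.
  H_2: rank ker ∂_2 − rank ∂_3 = (10 − 6) − 4 = 0, and the invariant factors of ∂_3 are all 1, so H_2 ≅ 0.
  H_3: rank ker ∂_3 − rank ∂_4 = (5 − 4) − 0 = 1, and there is no ∂_4, so H_3 ≅ Z.

As a check, the Euler characteristic is 5 − 10 + 10 − 5 = 0, which agrees with 1 − 0 + 0 − 1 = 0.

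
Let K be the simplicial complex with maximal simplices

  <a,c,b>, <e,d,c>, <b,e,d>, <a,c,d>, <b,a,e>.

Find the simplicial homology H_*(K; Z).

H_0 = Z,  H_1 = Z,  H_2 = 0.

Order the vertices as a < b < c < d < e. Listing each simplex with vertices in this order, K has dimension 2 with simplices:

  0-simplices (5): a, b, c, d, e
  1-simplices (10): ab, ac, ad, ae, bc, bd, be, cd, ce, de
  2-simplices (5): abc, abe, acd, bde, cde

giving chain groups C_0 ≅ Z^5, C_1 ≅ Z^10, C_2 ≅ Z^5.

∂_1: C_1 → C_0 maps an edge to its endpoints' difference, ∂[p,q] = q − p. For instance
  ∂cd = d − c.
This gives a 5×10 integer matrix of rank 4; reducing to Smith normal form yields diagonal entries (1,1,1,1).

∂_2: C_2 → C_1 acts by ∂[p,q,r] = [q,r] − [p,r] + [p,q]. For instance
  ∂acd = cd − ad + ac,
  ∂abc = bc − ac + ab.
The 10×5 boundary matrix has rank 5 and Smith normal form diag(1,1,1,1,1).

Reading off H_k = ker ∂_k / im ∂_{k+1}:

  H_0: rank C_0 − rank ∂_1 = 5 − 4 = 1, and the invariant factors of ∂_1 are all 1, so H_0 = Z.
  H_1: rank ker ∂_1 − rank ∂_2 = (10 − 4) − 5 = 1, and the invariant factors of ∂_2 are all 1, so H_1 = Z.
  H_2: rank ker ∂_2 − rank ∂_3 = (5 − 5) − 0 = 0, and there is no ∂_3, so H_2 = 0.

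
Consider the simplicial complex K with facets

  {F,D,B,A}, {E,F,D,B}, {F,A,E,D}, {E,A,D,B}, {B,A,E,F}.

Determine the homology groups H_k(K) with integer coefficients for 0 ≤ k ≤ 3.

Fix the vertex order A < B < D < E < F and write every simplex with vertices in increasing order. Then dim K = 3 and the simplices of K are:

  0-simplices (5): A, B, D, E, F
  1-simplices (10): AB, AD, AE, AF, BD, BE, BF, DE, DF, EF
  2-simplices (10): ABD, ABE, ABF, ADE, ADF, AEF, BDE, BDF, BEF, DEF
  3-simplices (5): ABDE, ABDF, ABEF, ADEF, BDEF

so the chain groups are C_0 ≅ Z^5, C_1 ≅ Z^10, C_2 ≅ Z^10, C_3 ≅ Z^5.

The boundary map ∂_1: C_1 → C_0 maps an edge to its endpoints' difference, ∂[p,q] = q − p. For instance
  ∂AF = F − A.
The 5×10 boundary matrix has rank 4 and Smith normal form diag(1,1,1,1).

Boundary ∂_2: C_2 → C_1 maps a triangle to the signed sum of its edges. For instance
  ∂BEF = EF − BF + BE,
  ∂ADF = DF − AF + AD.
As a 10×10 matrix over Z this has rank 6, with invariant factors (1,1,1,1,1,1).

Boundary ∂_3: C_3 → C_2 sends each 3-simplex σ to the alternating sum Σ_i (−1)^i (σ with its i-th vertex removed). For instance
  ∂ABDE = BDE − ADE + ABE − ABD,
  ∂ABEF = BEF − AEF + ABF − ABE.
This gives a 10×5 integer matrix of rank 4; reducing to Smith normal form yields diagonal entries (1,1,1,1).

From H_k ≅ ker(∂_k) / im(∂_{k+1}) we obtain:

  H_0: rank C_0 − rank ∂_1 = 5 − 4 = 1, and the invariant factors of ∂_1 are all 1, so H_0 ≅ Z.
  H_1: rank ker ∂_1 − rank ∂_2 = (10 − 4) − 6 = 0, and the invariant factors of ∂_2 are all 1, so H_1 ≅ 0.
  H_2: rank ker ∂_2 − rank ∂_3 = (10 − 6) − 4 = 0, and the invariant factors of ∂_3 are all 1, so H_2 ≅ 0.
  H_3: rank ker ∂_3 − rank ∂_4 = (5 − 4) − 0 = 1, and there is no ∂_4, so H_3 ≅ Z.

(K is a triangulation of the 3-sphere S^3.)

H_0 ≅ Z,  H_1 = 0,  H_2 = 0,  H_3 ≅ Z.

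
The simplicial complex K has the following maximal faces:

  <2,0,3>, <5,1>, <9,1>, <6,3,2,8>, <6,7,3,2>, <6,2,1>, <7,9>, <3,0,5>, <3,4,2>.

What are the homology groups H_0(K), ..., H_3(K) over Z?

H_0 ≅ Z,  H_1 ≅ Z^2,  H_2 = 0,  H_3 = 0.

Take the total order 0 < 1 < 2 < 3 < 4 < 5 < 6 < 7 < 8 < 9 on the vertex set. Then K (dimension 3) consists of the simplices:

  0-simplices (10): [0], [1], [2], [3], [4], [5], [6], [7], [8], [9]
  1-simplices (20): [0,2], [0,3], [0,5], [1,2], [1,5], [1,6], [1,9], [2,3], [2,4], [2,6], [2,7], [2,8], [3,4], [3,5], [3,6], [3,7], [3,8], [6,7], [6,8], [7,9]
  2-simplices (11): [0,2,3], [0,3,5], [1,2,6], [2,3,4], [2,3,6], [2,3,7], [2,3,8], [2,6,7], [2,6,8], [3,6,7], [3,6,8]
  3-simplices (2): [2,3,6,7], [2,3,6,8]

giving chain groups C_0 ≅ Z^10, C_1 ≅ Z^20, C_2 ≅ Z^11, C_3 ≅ Z^2.

Boundary ∂_1: C_1 → C_0 is given by ∂[p,q] = [q] − [p].
This gives a 10×20 integer matrix of rank 9; reducing to Smith normal form yields diagonal entries (1,1,1,1,1,1,1,1,1).

The boundary map ∂_2: C_2 → C_1 sends each 2-simplex [p,q,r] to [q,r] − [p,r] + [p,q]. For instance
  ∂[0,3,5] = [3,5] − [0,5] + [0,3],
  ∂[2,3,4] = [3,4] − [2,4] + [2,3].
This gives a 20×11 integer matrix of rank 9; reducing to Smith normal form yields diagonal entries (1,1,1,1,1,1,1,1,1).

∂_3: C_3 → C_2 sends each 3-simplex σ to the alternating sum Σ_i (−1)^i (σ with its i-th vertex removed). For instance
  ∂[2,3,6,7] = [3,6,7] − [2,6,7] + [2,3,7] − [2,3,6],
  ∂[2,3,6,8] = [3,6,8] − [2,6,8] + [2,3,8] − [2,3,6].
The 11×2 boundary matrix has rank 2 and Smith normal form diag(1,1).

Computing H_k = (kernel of ∂_k) / (image of ∂_{k+1}):

  H_0: rank C_0 − rank ∂_1 = 10 − 9 = 1, and the invariant factors of ∂_1 are all 1, so H_0 = Z.
  H_1: rank ker ∂_1 − rank ∂_2 = (20 − 9) − 9 = 2, and the invariant factors of ∂_2 are all 1, so H_1 = Z^2.
  H_2: rank ker ∂_2 − rank ∂_3 = (11 − 9) − 2 = 0, and the invariant factors of ∂_3 are all 1, so H_2 = 0.
  H_3: rank ker ∂_3 − rank ∂_4 = (2 − 2) − 0 = 0, and there is no ∂_4, so H_3 = 0.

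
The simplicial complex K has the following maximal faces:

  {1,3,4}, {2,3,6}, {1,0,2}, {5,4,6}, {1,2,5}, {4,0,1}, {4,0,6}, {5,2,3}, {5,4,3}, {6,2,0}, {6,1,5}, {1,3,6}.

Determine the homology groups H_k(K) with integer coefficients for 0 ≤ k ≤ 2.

Take the total order 0 < 1 < 2 < 3 < 4 < 5 < 6 on the vertex set. Then K (dimension 2) consists of the simplices:

  0-simplices (7): [0], [1], [2], [3], [4], [5], [6]
  1-simplices (18): [0,1], [0,2], [0,4], [0,6], [1,2], [1,3], [1,4], [1,5], [1,6], [2,3], [2,5], [2,6], [3,4], [3,5], [3,6], [4,5], [4,6], [5,6]
  2-simplices (12): [0,1,2], [0,1,4], [0,2,6], [0,4,6], [1,2,5], [1,3,4], [1,3,6], [1,5,6], [2,3,5], [2,3,6], [3,4,5], [4,5,6]

so the chain groups are C_0 ≅ Z^7, C_1 ≅ Z^18, C_2 ≅ Z^12.

∂_1: C_1 → C_0 sends each edge [p,q] (with p < q) to q − p. For instance
  ∂[0,4] = [4] − [0].
This gives a 7×18 integer matrix of rank 6; reducing to Smith normal form yields diagonal entries (1,1,1,1,1,1).

∂_2: C_2 → C_1 acts by ∂[p,q,r] = [q,r] − [p,r] + [p,q]. For instance
  ∂[4,5,6] = [5,6] − [4,6] + [4,5],
  ∂[1,5,6] = [5,6] − [1,6] + [1,5].
The resulting 18×12 matrix has rank 12, and its Smith normal form has invariant factors (1,1,1,1,1,1,1,1,1,1,1,2).

Computing H_k = (kernel of ∂_k) / (image of ∂_{k+1}):

  H_0: rank C_0 − rank ∂_1 = 7 − 6 = 1, and the invariant factors of ∂_1 are all 1, so H_0 = Z.
  H_1: rank ker ∂_1 − rank ∂_2 = (18 − 6) − 12 = 0, and ∂_2 has invariant factor 2 > 1, so H_1 = Z/2.
  H_2: rank ker ∂_2 − rank ∂_3 = (12 − 12) − 0 = 0, and there is no ∂_3, so H_2 = 0.

H_0 = Z,  H_1 = Z/2,  H_2 = 0.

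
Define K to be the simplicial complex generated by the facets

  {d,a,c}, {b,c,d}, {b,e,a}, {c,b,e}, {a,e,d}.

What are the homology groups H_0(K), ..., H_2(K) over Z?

H_0 ≅ Z,  H_1 ≅ Z,  H_2 = 0.

Take the total order a < b < c < d < e on the vertex set. Then K (dimension 2) consists of the simplices:

  0-simplices (5): a, b, c, d, e
  1-simplices (10): ab, ac, ad, ae, bc, bd, be, cd, ce, de
  2-simplices (5): abe, acd, ade, bcd, bce

Hence C_0 ≅ Z^5, C_1 ≅ Z^10, C_2 ≅ Z^5.

Boundary ∂_1: C_1 → C_0 is given by ∂[p,q] = [q] − [p].
The resulting 5×10 matrix has rank 4, and its Smith normal form has invariant factors (1,1,1,1).

The boundary map ∂_2: C_2 → C_1 maps a triangle to the signed sum of its edges. For instance
  ∂abe = be − ae + ab,
  ∂bcd = cd − bd + bc.
As a 10×5 matrix over Z this has rank 5, with invariant factors (1,1,1,1,1).

Now H_k = ker ∂_k / im ∂_{k+1}, so:

  H_0: rank C_0 − rank ∂_1 = 5 − 4 = 1, and the invariant factors of ∂_1 are all 1, so H_0 = Z.
  H_1: rank ker ∂_1 − rank ∂_2 = (10 − 4) − 5 = 1, and the invariant factors of ∂_2 are all 1, so H_1 = Z.
  H_2: rank ker ∂_2 − rank ∂_3 = (5 − 5) − 0 = 0, and there is no ∂_3, so H_2 = 0.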